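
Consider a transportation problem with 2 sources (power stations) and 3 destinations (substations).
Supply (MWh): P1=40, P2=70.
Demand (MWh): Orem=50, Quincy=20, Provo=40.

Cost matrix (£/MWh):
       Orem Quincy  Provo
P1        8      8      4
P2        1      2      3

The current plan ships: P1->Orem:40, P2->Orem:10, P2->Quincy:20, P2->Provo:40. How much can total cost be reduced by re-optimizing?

Current plan cost = 40·8 + 10·1 + 20·2 + 40·3 = £490.
Optimal plan:
  P1→Provo: 40 × £4 = £160
  P2→Orem: 50 × £1 = £50
  P2→Quincy: 20 × £2 = £40
Optimal cost = £250.
Saving = 490 − 250 = £240.

240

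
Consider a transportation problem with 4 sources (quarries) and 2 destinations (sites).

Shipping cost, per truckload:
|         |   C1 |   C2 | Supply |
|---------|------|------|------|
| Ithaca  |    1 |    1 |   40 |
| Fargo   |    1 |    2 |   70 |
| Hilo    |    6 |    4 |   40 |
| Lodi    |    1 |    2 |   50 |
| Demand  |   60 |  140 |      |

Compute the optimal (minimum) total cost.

One minimum-cost allocation:
  Ithaca->C2: 40 × 1 = 40
  Fargo->C1: 60 × 1 = 60
  Fargo->C2: 10 × 2 = 20
  Hilo->C2: 40 × 4 = 160
  Lodi->C2: 50 × 2 = 100
Total = 40 + 60 + 20 + 160 + 100 = 380.
(Supply check: Ithaca ships 40; Fargo ships 70; Hilo ships 40; Lodi ships 50.)

380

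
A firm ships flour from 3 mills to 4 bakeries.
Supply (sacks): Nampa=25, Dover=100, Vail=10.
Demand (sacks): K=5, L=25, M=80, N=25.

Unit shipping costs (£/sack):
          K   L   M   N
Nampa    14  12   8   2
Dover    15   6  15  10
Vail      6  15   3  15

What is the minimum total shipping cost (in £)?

1355

An optimal shipping plan:
  Nampa to N: 25 × £2 = £50
  Dover to K: 5 × £15 = £75
  Dover to L: 25 × £6 = £150
  Dover to M: 70 × £15 = £1050
  Vail to M: 10 × £3 = £30
Total = 50 + 75 + 150 + 1050 + 30 = £1355.
(Supply check: Nampa ships 25; Dover ships 100; Vail ships 10.)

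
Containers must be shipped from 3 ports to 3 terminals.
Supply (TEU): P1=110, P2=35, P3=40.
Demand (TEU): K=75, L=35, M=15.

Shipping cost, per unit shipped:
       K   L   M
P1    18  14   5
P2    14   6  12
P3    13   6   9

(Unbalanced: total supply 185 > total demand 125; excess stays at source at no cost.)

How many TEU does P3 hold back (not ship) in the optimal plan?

An optimal plan:
  P1–K: 35 × 18 = 630
  P1–M: 15 × 5 = 75
  P2–L: 35 × 6 = 210
  P3–K: 40 × 13 = 520
Total cost = 1435.
P3 ships 40 of its 40, leaving 0.

0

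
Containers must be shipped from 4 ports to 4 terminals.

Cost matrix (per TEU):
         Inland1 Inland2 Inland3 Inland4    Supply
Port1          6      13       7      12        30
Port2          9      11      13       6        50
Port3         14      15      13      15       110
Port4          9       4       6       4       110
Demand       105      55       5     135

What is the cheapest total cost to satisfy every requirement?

2485

An optimal shipping plan:
  Port1→Inland1: 30 TEU
  Port2→Inland4: 50 TEU
  Port3→Inland1: 75 TEU
  Port3→Inland2: 30 TEU
  Port3→Inland3: 5 TEU
  Port4→Inland2: 25 TEU
  Port4→Inland4: 85 TEU
Total cost = 2485.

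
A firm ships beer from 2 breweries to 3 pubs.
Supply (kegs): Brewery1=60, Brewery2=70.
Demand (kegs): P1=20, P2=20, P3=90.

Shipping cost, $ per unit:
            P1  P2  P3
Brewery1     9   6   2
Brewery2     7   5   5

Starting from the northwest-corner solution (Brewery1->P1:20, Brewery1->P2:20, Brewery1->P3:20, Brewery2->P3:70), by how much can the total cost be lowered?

Current plan cost = 20·9 + 20·6 + 20·2 + 70·5 = $690.
Optimal plan:
  Brewery1->P3: 60 kegs
  Brewery2->P1: 20 kegs
  Brewery2->P2: 20 kegs
  Brewery2->P3: 30 kegs
Optimal cost = $510.
Saving = 690 − 510 = $180.

180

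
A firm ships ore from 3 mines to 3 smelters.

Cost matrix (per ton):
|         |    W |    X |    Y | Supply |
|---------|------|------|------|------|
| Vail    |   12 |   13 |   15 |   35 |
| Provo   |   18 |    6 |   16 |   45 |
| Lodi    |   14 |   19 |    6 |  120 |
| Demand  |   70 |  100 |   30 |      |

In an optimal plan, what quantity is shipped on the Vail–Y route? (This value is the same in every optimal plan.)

The minimum-cost plan:
  Vail→X: 35 × 13 = 455
  Provo→X: 45 × 6 = 270
  Lodi→W: 70 × 14 = 980
  Lodi→X: 20 × 19 = 380
  Lodi→Y: 30 × 6 = 180
Total cost = 2265.
The route Vail→Y is not used.

0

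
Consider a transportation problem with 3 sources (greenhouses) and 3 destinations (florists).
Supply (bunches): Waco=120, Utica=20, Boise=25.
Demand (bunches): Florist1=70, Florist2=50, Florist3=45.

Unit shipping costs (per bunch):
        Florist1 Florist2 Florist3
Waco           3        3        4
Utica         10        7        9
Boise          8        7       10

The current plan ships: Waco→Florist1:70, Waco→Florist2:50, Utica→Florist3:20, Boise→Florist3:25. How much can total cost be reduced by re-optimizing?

Current plan cost = 70·3 + 50·3 + 20·9 + 25·10 = 790.
Optimal plan:
  Waco–Florist1: 70 × 3 = 210
  Waco–Florist2: 5 × 3 = 15
  Waco–Florist3: 45 × 4 = 180
  Utica–Florist2: 20 × 7 = 140
  Boise–Florist2: 25 × 7 = 175
Optimal cost = 720.
Saving = 790 − 720 = 70.

70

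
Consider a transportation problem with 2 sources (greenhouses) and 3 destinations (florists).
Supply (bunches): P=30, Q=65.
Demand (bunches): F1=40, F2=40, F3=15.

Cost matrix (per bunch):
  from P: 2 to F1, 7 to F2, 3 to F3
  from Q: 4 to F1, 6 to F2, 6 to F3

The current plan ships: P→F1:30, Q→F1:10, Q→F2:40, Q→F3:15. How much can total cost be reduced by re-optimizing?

15

Current plan cost = 30·2 + 10·4 + 40·6 + 15·6 = 430.
Optimal plan:
  P–F1: 15 × 2 = 30
  P–F3: 15 × 3 = 45
  Q–F1: 25 × 4 = 100
  Q–F2: 40 × 6 = 240
Optimal cost = 415.
Saving = 430 − 415 = 15.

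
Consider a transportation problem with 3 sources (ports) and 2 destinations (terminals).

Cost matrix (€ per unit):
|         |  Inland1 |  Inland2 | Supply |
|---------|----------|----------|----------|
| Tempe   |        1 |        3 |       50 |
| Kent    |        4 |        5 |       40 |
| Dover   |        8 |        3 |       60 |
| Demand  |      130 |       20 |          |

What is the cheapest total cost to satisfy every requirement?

Optimal allocation:
  Tempe–Inland1: 50 TEU
  Kent–Inland1: 40 TEU
  Dover–Inland1: 40 TEU
  Dover–Inland2: 20 TEU
Total cost = €590.

590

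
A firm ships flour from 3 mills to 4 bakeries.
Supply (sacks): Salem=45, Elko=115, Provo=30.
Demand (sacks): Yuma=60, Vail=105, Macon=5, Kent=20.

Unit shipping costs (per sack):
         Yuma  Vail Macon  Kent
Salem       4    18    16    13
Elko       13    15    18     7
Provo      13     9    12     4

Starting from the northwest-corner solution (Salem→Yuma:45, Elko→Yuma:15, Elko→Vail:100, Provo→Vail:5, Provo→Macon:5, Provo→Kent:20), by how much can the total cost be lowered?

Current plan cost = 45·4 + 15·13 + 100·15 + 5·9 + 5·12 + 20·4 = 2060.
Optimal plan:
  Salem->Yuma: 45 × 4 = 180
  Elko->Yuma: 15 × 13 = 195
  Elko->Vail: 80 × 15 = 1200
  Elko->Kent: 20 × 7 = 140
  Provo->Vail: 25 × 9 = 225
  Provo->Macon: 5 × 12 = 60
Optimal cost = 2000.
Saving = 2060 − 2000 = 60.

60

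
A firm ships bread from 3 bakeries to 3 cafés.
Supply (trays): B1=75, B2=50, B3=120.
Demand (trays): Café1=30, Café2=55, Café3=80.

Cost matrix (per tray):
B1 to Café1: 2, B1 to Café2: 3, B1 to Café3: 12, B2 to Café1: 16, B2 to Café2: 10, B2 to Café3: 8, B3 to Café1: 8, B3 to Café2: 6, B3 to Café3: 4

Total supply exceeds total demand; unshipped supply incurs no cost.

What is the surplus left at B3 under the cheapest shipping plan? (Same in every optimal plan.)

30

An optimal plan:
  B1–Café1: 30 × 2 = 60
  B1–Café2: 45 × 3 = 135
  B3–Café2: 10 × 6 = 60
  B3–Café3: 80 × 4 = 320
Total cost = 575.
B3 ships 90 of its 120, leaving 30.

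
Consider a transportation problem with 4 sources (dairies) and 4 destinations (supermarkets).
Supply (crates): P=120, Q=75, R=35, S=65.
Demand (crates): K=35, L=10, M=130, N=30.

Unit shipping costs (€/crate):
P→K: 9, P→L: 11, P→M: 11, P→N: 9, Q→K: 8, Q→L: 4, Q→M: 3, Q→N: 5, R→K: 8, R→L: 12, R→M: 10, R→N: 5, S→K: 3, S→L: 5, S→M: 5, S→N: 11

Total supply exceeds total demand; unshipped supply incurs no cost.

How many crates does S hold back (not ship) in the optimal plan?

0

Minimum-cost shipments:
  P–K: 20 × €9 = €180
  P–L: 10 × €11 = €110
  Q–M: 75 × €3 = €225
  R–M: 5 × €10 = €50
  R–N: 30 × €5 = €150
  S–K: 15 × €3 = €45
  S–M: 50 × €5 = €250
Total cost = €1010.
S ships 65 of its 65, leaving 0.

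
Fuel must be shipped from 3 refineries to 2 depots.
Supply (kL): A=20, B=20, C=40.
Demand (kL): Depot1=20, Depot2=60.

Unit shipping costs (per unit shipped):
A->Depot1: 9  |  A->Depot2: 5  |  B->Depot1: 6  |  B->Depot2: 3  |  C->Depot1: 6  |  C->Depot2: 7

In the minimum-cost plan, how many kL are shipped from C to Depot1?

Optimal shipments:
  A→Depot2: 20 kL
  B→Depot2: 20 kL
  C→Depot1: 20 kL
  C→Depot2: 20 kL
Total cost = 420.
So C→Depot1 carries 20 kL.

20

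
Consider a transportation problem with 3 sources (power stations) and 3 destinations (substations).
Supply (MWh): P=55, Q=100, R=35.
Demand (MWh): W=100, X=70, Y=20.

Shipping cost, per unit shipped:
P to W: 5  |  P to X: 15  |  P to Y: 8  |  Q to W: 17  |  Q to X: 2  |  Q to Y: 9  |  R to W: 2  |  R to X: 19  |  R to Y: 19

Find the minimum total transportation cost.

835

An optimal shipping plan:
  P–W: 55 × 5 = 275
  Q–W: 10 × 17 = 170
  Q–X: 70 × 2 = 140
  Q–Y: 20 × 9 = 180
  R–W: 35 × 2 = 70
Total = 275 + 170 + 140 + 180 + 70 = 835.
(Supply check: P ships 55; Q ships 100; R ships 35.)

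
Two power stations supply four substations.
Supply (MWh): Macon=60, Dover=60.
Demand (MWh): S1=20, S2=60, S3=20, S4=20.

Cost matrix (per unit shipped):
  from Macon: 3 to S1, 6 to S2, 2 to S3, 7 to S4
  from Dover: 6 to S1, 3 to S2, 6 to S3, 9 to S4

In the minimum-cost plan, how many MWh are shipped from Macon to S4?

20

Solving gives:
  Macon–S1: 20 × 3 = 60
  Macon–S3: 20 × 2 = 40
  Macon–S4: 20 × 7 = 140
  Dover–S2: 60 × 3 = 180
Total cost = 420.
So Macon→S4 carries 20 MWh.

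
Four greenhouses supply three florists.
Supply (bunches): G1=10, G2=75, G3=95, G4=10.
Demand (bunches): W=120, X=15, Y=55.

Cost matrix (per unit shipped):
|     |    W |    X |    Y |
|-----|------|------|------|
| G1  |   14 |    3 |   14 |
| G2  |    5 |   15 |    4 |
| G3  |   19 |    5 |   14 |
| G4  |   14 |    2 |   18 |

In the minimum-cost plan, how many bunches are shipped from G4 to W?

10

The minimum-cost plan:
  G1->W: 10 × 14 = 140
  G2->W: 75 × 5 = 375
  G3->W: 25 × 19 = 475
  G3->X: 15 × 5 = 75
  G3->Y: 55 × 14 = 770
  G4->W: 10 × 14 = 140
Total cost = 1975.
So G4→W carries 10 bunches.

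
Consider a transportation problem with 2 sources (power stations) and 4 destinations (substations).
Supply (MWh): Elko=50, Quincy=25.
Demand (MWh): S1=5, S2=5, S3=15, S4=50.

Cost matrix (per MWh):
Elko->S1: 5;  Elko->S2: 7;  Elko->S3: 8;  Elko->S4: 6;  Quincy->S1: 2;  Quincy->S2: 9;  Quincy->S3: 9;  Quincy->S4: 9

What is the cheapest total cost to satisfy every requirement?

490

A cheapest plan:
  Elko to S4: 50 × 6 = 300
  Quincy to S1: 5 × 2 = 10
  Quincy to S2: 5 × 9 = 45
  Quincy to S3: 15 × 9 = 135
Total = 300 + 10 + 45 + 135 = 490.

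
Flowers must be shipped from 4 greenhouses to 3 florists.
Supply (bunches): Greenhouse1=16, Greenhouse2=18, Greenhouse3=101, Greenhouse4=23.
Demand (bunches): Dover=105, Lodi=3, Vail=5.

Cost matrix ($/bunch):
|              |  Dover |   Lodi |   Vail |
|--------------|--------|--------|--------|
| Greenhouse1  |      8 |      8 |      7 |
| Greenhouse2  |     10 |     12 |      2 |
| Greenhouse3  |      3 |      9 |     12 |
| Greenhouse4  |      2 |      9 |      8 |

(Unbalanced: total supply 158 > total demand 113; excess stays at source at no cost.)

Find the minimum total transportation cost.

326

One minimum-cost allocation:
  Greenhouse1 to Lodi: 3 × $8 = $24
  Greenhouse2 to Vail: 5 × $2 = $10
  Greenhouse3 to Dover: 82 × $3 = $246
  Greenhouse4 to Dover: 23 × $2 = $46
Total = 24 + 10 + 246 + 46 = $326.
(Supply check: Greenhouse1 ships 3; Greenhouse2 ships 5; Greenhouse3 ships 82; Greenhouse4 ships 23.)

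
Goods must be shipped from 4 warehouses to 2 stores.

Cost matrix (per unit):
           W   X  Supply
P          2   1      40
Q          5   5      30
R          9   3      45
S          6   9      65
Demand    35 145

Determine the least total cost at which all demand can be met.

805

Optimal allocation:
  P->X: 40 × 1 = 40
  Q->X: 30 × 5 = 150
  R->X: 45 × 3 = 135
  S->W: 35 × 6 = 210
  S->X: 30 × 9 = 270
Total = 40 + 150 + 135 + 210 + 270 = 805.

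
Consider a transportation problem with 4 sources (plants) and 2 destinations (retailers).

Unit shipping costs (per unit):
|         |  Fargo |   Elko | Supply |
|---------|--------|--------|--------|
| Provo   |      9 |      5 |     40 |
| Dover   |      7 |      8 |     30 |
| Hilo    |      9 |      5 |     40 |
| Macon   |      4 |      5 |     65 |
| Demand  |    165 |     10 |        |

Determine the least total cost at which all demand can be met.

1150

Optimal allocation:
  Provo to Fargo: 30 units
  Provo to Elko: 10 units
  Dover to Fargo: 30 units
  Hilo to Fargo: 40 units
  Macon to Fargo: 65 units
Total cost = 1150.
(Supply check: Provo ships 40; Dover ships 30; Hilo ships 40; Macon ships 65.)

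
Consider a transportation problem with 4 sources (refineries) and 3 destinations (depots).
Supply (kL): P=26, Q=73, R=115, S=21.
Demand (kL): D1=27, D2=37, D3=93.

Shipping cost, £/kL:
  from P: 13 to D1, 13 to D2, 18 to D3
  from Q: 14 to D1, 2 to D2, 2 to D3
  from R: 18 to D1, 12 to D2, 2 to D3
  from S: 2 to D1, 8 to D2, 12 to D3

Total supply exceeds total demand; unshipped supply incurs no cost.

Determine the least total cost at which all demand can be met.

An optimal shipping plan:
  P->D1: 6 × £13 = £78
  Q->D2: 37 × £2 = £74
  R->D3: 93 × £2 = £186
  S->D1: 21 × £2 = £42
Total = 78 + 74 + 186 + 42 = £380.

380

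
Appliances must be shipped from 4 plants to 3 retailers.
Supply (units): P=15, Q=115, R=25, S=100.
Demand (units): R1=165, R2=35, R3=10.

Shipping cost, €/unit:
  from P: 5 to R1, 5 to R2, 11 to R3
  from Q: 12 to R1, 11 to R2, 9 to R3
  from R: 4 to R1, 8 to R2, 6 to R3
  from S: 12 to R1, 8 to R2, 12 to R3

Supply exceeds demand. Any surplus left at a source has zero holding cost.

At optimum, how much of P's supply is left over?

0

Minimum-cost shipments:
  P–R1: 15 × €5 = €75
  Q–R1: 105 × €12 = €1260
  Q–R3: 10 × €9 = €90
  R–R1: 25 × €4 = €100
  S–R1: 20 × €12 = €240
  S–R2: 35 × €8 = €280
Total cost = €2045.
P ships 15 of its 15, leaving 0.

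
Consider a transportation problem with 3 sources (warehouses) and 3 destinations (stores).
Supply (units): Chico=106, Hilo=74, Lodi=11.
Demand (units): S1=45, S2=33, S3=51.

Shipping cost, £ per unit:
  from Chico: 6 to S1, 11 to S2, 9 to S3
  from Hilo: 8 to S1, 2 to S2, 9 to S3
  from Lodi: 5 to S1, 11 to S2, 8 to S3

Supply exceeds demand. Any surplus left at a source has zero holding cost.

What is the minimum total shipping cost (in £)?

A cheapest plan:
  Chico->S1: 34 units
  Chico->S3: 10 units
  Hilo->S2: 33 units
  Hilo->S3: 41 units
  Lodi->S1: 11 units
Total cost = £784.

784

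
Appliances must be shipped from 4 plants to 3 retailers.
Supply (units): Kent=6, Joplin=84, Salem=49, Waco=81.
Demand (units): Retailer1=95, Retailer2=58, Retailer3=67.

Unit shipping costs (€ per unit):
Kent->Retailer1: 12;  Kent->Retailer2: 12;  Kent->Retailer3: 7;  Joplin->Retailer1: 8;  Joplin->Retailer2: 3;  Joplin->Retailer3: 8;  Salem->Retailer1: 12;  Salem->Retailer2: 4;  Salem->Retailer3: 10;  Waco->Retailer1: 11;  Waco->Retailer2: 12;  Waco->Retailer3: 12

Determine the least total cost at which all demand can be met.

1756

An optimal shipping plan:
  Kent→Retailer3: 6 × €7 = €42
  Joplin→Retailer1: 14 × €8 = €112
  Joplin→Retailer2: 9 × €3 = €27
  Joplin→Retailer3: 61 × €8 = €488
  Salem→Retailer2: 49 × €4 = €196
  Waco→Retailer1: 81 × €11 = €891
Total = 42 + 112 + 27 + 488 + 196 + 891 = €1756.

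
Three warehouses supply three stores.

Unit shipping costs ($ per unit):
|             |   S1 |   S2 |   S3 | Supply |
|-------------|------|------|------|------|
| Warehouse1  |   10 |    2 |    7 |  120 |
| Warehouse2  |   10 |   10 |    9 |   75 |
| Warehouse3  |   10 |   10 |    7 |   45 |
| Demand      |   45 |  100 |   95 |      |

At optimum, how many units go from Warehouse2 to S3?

30

Optimal shipments:
  Warehouse1→S2: 100 × $2 = $200
  Warehouse1→S3: 20 × $7 = $140
  Warehouse2→S1: 45 × $10 = $450
  Warehouse2→S3: 30 × $9 = $270
  Warehouse3→S3: 45 × $7 = $315
Total cost = $1375.
So Warehouse2→S3 carries 30 units.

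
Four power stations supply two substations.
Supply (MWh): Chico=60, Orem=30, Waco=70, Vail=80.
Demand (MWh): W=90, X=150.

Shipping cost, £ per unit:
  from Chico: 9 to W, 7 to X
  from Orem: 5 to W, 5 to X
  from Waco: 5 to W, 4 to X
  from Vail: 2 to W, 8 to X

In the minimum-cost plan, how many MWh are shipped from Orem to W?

Solving gives:
  Chico–X: 60 MWh
  Orem–W: 10 MWh
  Orem–X: 20 MWh
  Waco–X: 70 MWh
  Vail–W: 80 MWh
Total cost = £1010.
So Orem→W carries 10 MWh.

10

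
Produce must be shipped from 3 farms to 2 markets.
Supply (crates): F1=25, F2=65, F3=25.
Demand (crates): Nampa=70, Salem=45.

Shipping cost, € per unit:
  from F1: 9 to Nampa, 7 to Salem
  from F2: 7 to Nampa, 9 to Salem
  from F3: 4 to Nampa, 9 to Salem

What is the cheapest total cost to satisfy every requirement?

770

A cheapest plan:
  F1 to Salem: 25 × €7 = €175
  F2 to Nampa: 45 × €7 = €315
  F2 to Salem: 20 × €9 = €180
  F3 to Nampa: 25 × €4 = €100
Total = 175 + 315 + 180 + 100 = €770.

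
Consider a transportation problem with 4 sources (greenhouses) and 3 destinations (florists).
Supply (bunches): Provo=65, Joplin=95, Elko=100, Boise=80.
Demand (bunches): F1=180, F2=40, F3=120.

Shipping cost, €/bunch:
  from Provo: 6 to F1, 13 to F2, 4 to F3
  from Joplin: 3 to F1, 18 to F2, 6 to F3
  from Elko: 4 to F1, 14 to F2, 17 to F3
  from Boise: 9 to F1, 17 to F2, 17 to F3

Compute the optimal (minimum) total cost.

Optimal allocation:
  Provo→F3: 65 × €4 = €260
  Joplin→F1: 40 × €3 = €120
  Joplin→F3: 55 × €6 = €330
  Elko→F1: 100 × €4 = €400
  Boise→F1: 40 × €9 = €360
  Boise→F2: 40 × €17 = €680
Total = 260 + 120 + 330 + 400 + 360 + 680 = €2150.

2150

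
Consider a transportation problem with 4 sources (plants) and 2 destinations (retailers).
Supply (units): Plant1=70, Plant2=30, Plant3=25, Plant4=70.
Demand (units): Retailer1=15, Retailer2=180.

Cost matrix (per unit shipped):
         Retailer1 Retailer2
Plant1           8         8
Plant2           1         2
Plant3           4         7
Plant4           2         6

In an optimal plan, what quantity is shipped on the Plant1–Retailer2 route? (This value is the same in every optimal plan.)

70

The minimum-cost plan:
  Plant1->Retailer2: 70 units
  Plant2->Retailer2: 30 units
  Plant3->Retailer2: 25 units
  Plant4->Retailer1: 15 units
  Plant4->Retailer2: 55 units
Total cost = 1155.
So Plant1→Retailer2 carries 70 units.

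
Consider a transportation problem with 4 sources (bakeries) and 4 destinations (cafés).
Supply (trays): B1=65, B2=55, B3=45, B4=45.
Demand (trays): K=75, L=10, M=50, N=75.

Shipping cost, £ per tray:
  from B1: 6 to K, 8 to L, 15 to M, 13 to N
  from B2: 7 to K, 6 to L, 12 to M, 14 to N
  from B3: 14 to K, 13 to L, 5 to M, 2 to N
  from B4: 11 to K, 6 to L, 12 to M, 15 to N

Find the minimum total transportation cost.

1630

Optimal allocation:
  B1 to K: 65 × £6 = £390
  B2 to K: 10 × £7 = £70
  B2 to L: 10 × £6 = £60
  B2 to M: 5 × £12 = £60
  B2 to N: 30 × £14 = £420
  B3 to N: 45 × £2 = £90
  B4 to M: 45 × £12 = £540
Total = 390 + 70 + 60 + 60 + 420 + 90 + 540 = £1630.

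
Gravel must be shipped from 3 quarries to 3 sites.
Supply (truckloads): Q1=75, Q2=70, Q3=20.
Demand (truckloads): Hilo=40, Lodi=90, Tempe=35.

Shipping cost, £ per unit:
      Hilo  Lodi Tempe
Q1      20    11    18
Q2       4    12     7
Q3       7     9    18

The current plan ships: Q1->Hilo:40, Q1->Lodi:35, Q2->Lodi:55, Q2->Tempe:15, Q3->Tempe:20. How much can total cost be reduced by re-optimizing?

930

Current plan cost = 40·20 + 35·11 + 55·12 + 15·7 + 20·18 = £2310.
Optimal plan:
  Q1->Lodi: 75 truckloads
  Q2->Hilo: 35 truckloads
  Q2->Tempe: 35 truckloads
  Q3->Hilo: 5 truckloads
  Q3->Lodi: 15 truckloads
Optimal cost = £1380.
Saving = 2310 − 1380 = £930.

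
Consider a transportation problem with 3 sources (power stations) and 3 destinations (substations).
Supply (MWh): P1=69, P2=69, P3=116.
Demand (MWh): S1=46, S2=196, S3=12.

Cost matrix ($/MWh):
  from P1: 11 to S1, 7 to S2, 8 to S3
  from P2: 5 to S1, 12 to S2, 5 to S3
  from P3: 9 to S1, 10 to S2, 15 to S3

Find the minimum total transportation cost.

An optimal shipping plan:
  P1–S2: 69 × $7 = $483
  P2–S1: 46 × $5 = $230
  P2–S2: 11 × $12 = $132
  P2–S3: 12 × $5 = $60
  P3–S2: 116 × $10 = $1160
Total = 483 + 230 + 132 + 60 + 1160 = $2065.
(Supply check: P1 ships 69; P2 ships 69; P3 ships 116.)

2065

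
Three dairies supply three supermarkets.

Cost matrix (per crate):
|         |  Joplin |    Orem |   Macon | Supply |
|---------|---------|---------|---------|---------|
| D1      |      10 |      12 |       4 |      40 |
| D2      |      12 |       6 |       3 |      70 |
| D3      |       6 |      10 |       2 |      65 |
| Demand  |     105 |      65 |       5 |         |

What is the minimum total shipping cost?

A cheapest plan:
  D1->Joplin: 40 crates
  D2->Orem: 65 crates
  D2->Macon: 5 crates
  D3->Joplin: 65 crates
Total cost = 1195.

1195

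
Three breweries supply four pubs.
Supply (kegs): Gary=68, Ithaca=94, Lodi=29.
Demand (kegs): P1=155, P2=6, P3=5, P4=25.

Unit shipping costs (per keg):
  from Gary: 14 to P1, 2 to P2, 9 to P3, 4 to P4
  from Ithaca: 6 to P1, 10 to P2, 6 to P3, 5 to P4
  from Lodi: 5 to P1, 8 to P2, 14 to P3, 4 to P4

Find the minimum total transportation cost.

A cheapest plan:
  Gary–P1: 32 × 14 = 448
  Gary–P2: 6 × 2 = 12
  Gary–P3: 5 × 9 = 45
  Gary–P4: 25 × 4 = 100
  Ithaca–P1: 94 × 6 = 564
  Lodi–P1: 29 × 5 = 145
Total = 448 + 12 + 45 + 100 + 564 + 145 = 1314.

1314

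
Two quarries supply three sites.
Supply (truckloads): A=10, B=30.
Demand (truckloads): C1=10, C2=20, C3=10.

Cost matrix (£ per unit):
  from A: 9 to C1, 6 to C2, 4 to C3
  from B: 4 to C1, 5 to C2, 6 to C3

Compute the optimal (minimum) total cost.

An optimal shipping plan:
  A→C3: 10 × £4 = £40
  B→C1: 10 × £4 = £40
  B→C2: 20 × £5 = £100
Total = 40 + 40 + 100 = £180.
(Supply check: A ships 10; B ships 30.)

180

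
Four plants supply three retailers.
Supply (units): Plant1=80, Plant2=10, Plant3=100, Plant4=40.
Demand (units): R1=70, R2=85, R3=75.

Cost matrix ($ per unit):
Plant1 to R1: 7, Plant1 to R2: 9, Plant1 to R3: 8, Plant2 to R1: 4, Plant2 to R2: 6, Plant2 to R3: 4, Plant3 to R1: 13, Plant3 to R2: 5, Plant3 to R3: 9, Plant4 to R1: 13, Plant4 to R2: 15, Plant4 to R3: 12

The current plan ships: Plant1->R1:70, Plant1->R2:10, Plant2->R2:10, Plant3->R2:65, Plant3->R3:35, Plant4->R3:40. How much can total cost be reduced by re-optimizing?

Current plan cost = 70·7 + 10·9 + 10·6 + 65·5 + 35·9 + 40·12 = $1760.
Optimal plan:
  Plant1→R1: 70 × $7 = $490
  Plant1→R3: 10 × $8 = $80
  Plant2→R3: 10 × $4 = $40
  Plant3→R2: 85 × $5 = $425
  Plant3→R3: 15 × $9 = $135
  Plant4→R3: 40 × $12 = $480
Optimal cost = $1650.
Saving = 1760 − 1650 = $110.

110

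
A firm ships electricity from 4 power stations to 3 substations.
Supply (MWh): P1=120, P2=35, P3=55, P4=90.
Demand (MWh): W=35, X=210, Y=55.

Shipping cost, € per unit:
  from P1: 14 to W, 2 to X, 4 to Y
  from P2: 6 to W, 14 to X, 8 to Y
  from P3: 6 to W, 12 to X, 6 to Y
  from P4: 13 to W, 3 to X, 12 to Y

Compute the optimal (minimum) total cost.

1050

A cheapest plan:
  P1 to X: 120 × €2 = €240
  P2 to W: 35 × €6 = €210
  P3 to Y: 55 × €6 = €330
  P4 to X: 90 × €3 = €270
Total = 240 + 210 + 330 + 270 = €1050.
(Supply check: P1 ships 120; P2 ships 35; P3 ships 55; P4 ships 90.)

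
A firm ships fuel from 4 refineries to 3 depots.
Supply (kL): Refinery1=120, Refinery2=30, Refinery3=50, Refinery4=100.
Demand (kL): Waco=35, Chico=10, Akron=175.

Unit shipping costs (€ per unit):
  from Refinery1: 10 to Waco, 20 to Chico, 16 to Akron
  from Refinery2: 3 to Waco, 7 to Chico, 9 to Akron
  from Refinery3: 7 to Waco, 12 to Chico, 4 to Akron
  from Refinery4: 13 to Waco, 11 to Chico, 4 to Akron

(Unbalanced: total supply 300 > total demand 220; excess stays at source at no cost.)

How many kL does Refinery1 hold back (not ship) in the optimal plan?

80

Minimum-cost shipments:
  Refinery1–Waco: 35 × €10 = €350
  Refinery1–Akron: 5 × €16 = €80
  Refinery2–Chico: 10 × €7 = €70
  Refinery2–Akron: 20 × €9 = €180
  Refinery3–Akron: 50 × €4 = €200
  Refinery4–Akron: 100 × €4 = €400
Total cost = €1280.
Refinery1 ships 40 of its 120, leaving 80.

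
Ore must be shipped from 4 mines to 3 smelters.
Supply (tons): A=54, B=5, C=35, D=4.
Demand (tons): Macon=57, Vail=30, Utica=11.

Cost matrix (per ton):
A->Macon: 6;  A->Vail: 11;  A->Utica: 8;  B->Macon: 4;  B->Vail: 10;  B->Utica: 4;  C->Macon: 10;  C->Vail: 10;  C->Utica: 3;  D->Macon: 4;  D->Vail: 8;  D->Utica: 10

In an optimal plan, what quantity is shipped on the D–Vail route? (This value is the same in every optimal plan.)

4

Solving gives:
  A–Macon: 52 × 6 = 312
  A–Vail: 2 × 11 = 22
  B–Macon: 5 × 4 = 20
  C–Vail: 24 × 10 = 240
  C–Utica: 11 × 3 = 33
  D–Vail: 4 × 8 = 32
Total cost = 659.
So D→Vail carries 4 tons.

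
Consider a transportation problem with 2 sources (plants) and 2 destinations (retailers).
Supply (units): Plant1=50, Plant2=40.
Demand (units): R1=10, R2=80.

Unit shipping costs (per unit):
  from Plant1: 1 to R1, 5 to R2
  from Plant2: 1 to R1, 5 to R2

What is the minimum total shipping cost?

410

An optimal shipping plan:
  Plant1–R2: 50 units
  Plant2–R1: 10 units
  Plant2–R2: 30 units
Total cost = 410.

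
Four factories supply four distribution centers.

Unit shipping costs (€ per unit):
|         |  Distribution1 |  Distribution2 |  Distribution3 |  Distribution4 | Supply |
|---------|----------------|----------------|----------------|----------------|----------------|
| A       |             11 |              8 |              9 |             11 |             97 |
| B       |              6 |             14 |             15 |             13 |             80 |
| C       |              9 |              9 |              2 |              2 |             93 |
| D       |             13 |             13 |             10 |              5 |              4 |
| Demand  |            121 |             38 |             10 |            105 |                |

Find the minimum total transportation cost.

1619

An optimal shipping plan:
  A to Distribution1: 41 × €11 = €451
  A to Distribution2: 38 × €8 = €304
  A to Distribution3: 10 × €9 = €90
  A to Distribution4: 8 × €11 = €88
  B to Distribution1: 80 × €6 = €480
  C to Distribution4: 93 × €2 = €186
  D to Distribution4: 4 × €5 = €20
Total = 451 + 304 + 90 + 88 + 480 + 186 + 20 = €1619.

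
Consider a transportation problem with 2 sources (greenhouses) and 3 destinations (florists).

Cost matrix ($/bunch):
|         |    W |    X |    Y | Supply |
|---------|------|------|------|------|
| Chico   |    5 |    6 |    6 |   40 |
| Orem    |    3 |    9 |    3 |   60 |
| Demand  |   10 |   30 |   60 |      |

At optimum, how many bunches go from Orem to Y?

The minimum-cost plan:
  Chico to W: 10 × $5 = $50
  Chico to X: 30 × $6 = $180
  Orem to Y: 60 × $3 = $180
Total cost = $410.
So Orem→Y carries 60 bunches.

60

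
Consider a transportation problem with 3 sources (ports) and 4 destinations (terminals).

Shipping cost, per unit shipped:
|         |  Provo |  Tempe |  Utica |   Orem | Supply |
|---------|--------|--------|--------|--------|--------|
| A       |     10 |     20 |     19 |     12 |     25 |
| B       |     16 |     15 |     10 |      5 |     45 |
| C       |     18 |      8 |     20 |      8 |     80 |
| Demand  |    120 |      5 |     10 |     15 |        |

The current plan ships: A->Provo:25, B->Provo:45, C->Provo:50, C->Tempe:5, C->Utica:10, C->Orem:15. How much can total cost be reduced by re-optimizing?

Current plan cost = 25·10 + 45·16 + 50·18 + 5·8 + 10·20 + 15·8 = 2230.
Optimal plan:
  A->Provo: 25 × 10 = 250
  B->Provo: 20 × 16 = 320
  B->Utica: 10 × 10 = 100
  B->Orem: 15 × 5 = 75
  C->Provo: 75 × 18 = 1350
  C->Tempe: 5 × 8 = 40
Optimal cost = 2135.
Saving = 2230 − 2135 = 95.

95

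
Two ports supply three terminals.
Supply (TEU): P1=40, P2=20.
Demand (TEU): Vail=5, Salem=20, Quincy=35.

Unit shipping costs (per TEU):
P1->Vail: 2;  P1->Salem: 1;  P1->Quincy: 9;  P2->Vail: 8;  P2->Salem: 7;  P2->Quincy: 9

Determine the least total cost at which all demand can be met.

345

A cheapest plan:
  P1→Vail: 5 × 2 = 10
  P1→Salem: 20 × 1 = 20
  P1→Quincy: 15 × 9 = 135
  P2→Quincy: 20 × 9 = 180
Total = 10 + 20 + 135 + 180 = 345.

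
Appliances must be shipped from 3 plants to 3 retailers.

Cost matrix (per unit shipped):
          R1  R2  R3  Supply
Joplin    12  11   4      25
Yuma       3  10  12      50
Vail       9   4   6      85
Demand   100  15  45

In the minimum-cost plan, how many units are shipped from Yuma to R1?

50

The minimum-cost plan:
  Joplin to R3: 25 × 4 = 100
  Yuma to R1: 50 × 3 = 150
  Vail to R1: 50 × 9 = 450
  Vail to R2: 15 × 4 = 60
  Vail to R3: 20 × 6 = 120
Total cost = 880.
So Yuma→R1 carries 50 units.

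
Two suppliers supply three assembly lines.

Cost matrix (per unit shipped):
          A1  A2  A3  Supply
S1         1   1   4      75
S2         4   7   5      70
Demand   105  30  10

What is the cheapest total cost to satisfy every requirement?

365

An optimal shipping plan:
  S1->A1: 45 × 1 = 45
  S1->A2: 30 × 1 = 30
  S2->A1: 60 × 4 = 240
  S2->A3: 10 × 5 = 50
Total = 45 + 30 + 240 + 50 = 365.
(Supply check: S1 ships 75; S2 ships 70.)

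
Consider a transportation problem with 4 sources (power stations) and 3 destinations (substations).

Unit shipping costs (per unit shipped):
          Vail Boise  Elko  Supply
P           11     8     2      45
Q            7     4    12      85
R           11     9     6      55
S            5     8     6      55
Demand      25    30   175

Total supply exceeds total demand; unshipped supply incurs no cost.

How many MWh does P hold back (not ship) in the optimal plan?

Minimum-cost shipments:
  P to Elko: 45 MWh
  Q to Vail: 25 MWh
  Q to Boise: 30 MWh
  Q to Elko: 20 MWh
  R to Elko: 55 MWh
  S to Elko: 55 MWh
Total cost = 1285.
P ships 45 of its 45, leaving 0.

0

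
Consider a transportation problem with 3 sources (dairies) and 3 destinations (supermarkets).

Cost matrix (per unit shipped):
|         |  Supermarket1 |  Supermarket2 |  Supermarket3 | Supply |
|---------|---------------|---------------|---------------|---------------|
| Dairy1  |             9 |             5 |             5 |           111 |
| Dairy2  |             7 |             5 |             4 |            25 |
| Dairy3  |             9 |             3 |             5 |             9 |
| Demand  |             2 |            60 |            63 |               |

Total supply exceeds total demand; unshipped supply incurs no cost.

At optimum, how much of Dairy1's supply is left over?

Minimum-cost shipments:
  Dairy1->Supermarket2: 51 × 5 = 255
  Dairy1->Supermarket3: 40 × 5 = 200
  Dairy2->Supermarket1: 2 × 7 = 14
  Dairy2->Supermarket3: 23 × 4 = 92
  Dairy3->Supermarket2: 9 × 3 = 27
Total cost = 588.
Dairy1 ships 91 of its 111, leaving 20.

20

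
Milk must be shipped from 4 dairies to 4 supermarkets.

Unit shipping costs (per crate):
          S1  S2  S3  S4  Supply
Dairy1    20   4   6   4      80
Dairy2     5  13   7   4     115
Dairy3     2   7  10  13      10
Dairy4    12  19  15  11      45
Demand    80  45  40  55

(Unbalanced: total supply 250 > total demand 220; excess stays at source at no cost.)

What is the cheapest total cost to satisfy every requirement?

1120

An optimal shipping plan:
  Dairy1→S2: 45 crates
  Dairy1→S3: 35 crates
  Dairy2→S1: 55 crates
  Dairy2→S3: 5 crates
  Dairy2→S4: 55 crates
  Dairy3→S1: 10 crates
  Dairy4→S1: 15 crates
Total cost = 1120.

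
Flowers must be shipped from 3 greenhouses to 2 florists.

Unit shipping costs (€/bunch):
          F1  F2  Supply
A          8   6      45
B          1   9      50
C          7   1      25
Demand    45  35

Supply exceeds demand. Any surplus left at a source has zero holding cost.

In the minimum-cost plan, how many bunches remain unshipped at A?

35

Minimum-cost shipments:
  A–F2: 10 × €6 = €60
  B–F1: 45 × €1 = €45
  C–F2: 25 × €1 = €25
Total cost = €130.
A ships 10 of its 45, leaving 35.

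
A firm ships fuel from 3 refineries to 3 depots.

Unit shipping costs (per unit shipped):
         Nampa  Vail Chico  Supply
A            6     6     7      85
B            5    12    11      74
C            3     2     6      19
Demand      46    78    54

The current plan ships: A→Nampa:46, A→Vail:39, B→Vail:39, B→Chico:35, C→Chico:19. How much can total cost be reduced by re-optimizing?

Current plan cost = 46·6 + 39·6 + 39·12 + 35·11 + 19·6 = 1477.
Optimal plan:
  A→Vail: 59 × 6 = 354
  A→Chico: 26 × 7 = 182
  B→Nampa: 46 × 5 = 230
  B→Chico: 28 × 11 = 308
  C→Vail: 19 × 2 = 38
Optimal cost = 1112.
Saving = 1477 − 1112 = 365.

365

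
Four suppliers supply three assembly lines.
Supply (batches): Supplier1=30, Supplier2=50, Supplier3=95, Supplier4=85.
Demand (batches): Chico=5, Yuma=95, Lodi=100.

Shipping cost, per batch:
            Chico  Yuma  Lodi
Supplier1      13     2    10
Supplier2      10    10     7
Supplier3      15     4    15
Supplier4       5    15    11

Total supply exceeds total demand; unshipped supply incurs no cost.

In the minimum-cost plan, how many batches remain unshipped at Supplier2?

Minimum-cost shipments:
  Supplier1–Yuma: 30 batches
  Supplier2–Lodi: 50 batches
  Supplier3–Yuma: 65 batches
  Supplier4–Chico: 5 batches
  Supplier4–Lodi: 50 batches
Total cost = 1245.
Supplier2 ships 50 of its 50, leaving 0.

0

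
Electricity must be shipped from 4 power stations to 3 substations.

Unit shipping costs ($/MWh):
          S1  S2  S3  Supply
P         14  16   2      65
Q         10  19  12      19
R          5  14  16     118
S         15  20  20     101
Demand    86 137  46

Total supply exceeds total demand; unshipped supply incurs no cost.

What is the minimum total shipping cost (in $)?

2975

Optimal allocation:
  P to S2: 19 × $16 = $304
  P to S3: 46 × $2 = $92
  Q to S1: 19 × $10 = $190
  R to S1: 67 × $5 = $335
  R to S2: 51 × $14 = $714
  S to S2: 67 × $20 = $1340
Total = 304 + 92 + 190 + 335 + 714 + 1340 = $2975.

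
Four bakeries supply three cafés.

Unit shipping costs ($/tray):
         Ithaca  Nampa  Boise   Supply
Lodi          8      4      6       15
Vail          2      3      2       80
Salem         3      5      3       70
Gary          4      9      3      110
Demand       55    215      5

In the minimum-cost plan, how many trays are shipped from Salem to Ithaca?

0

The minimum-cost plan:
  Lodi→Nampa: 15 × $4 = $60
  Vail→Nampa: 80 × $3 = $240
  Salem→Nampa: 70 × $5 = $350
  Gary→Ithaca: 55 × $4 = $220
  Gary→Nampa: 50 × $9 = $450
  Gary→Boise: 5 × $3 = $15
Total cost = $1335.
The route Salem→Ithaca is not used.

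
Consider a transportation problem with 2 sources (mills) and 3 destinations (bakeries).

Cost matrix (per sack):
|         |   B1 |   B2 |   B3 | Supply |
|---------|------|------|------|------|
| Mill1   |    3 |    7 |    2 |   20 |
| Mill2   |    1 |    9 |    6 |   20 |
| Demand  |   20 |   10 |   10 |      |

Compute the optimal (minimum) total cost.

One minimum-cost allocation:
  Mill1 to B2: 10 × 7 = 70
  Mill1 to B3: 10 × 2 = 20
  Mill2 to B1: 20 × 1 = 20
Total = 70 + 20 + 20 = 110.
(Supply check: Mill1 ships 20; Mill2 ships 20.)

110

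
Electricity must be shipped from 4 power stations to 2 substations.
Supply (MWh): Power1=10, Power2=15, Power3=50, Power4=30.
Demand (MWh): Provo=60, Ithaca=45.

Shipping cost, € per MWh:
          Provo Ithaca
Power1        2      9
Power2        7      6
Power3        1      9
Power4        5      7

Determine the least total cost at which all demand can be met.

370

An optimal shipping plan:
  Power1–Provo: 10 × €2 = €20
  Power2–Ithaca: 15 × €6 = €90
  Power3–Provo: 50 × €1 = €50
  Power4–Ithaca: 30 × €7 = €210
Total = 20 + 90 + 50 + 210 = €370.
(Supply check: Power1 ships 10; Power2 ships 15; Power3 ships 50; Power4 ships 30.)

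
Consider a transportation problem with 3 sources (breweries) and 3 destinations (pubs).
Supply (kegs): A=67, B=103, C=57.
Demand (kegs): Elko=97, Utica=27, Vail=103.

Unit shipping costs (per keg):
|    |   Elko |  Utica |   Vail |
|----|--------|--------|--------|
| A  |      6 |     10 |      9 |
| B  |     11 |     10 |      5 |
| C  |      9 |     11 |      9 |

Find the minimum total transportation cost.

1484

An optimal shipping plan:
  A->Elko: 67 × 6 = 402
  B->Vail: 103 × 5 = 515
  C->Elko: 30 × 9 = 270
  C->Utica: 27 × 11 = 297
Total = 402 + 515 + 270 + 297 = 1484.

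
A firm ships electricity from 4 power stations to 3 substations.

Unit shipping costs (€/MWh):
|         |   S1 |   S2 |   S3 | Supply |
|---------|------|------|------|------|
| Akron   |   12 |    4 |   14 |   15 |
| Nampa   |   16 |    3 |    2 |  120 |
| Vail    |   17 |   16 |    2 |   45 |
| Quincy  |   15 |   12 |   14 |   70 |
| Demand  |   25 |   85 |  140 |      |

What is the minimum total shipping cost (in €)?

1330

Optimal allocation:
  Akron→S2: 15 × €4 = €60
  Nampa→S2: 25 × €3 = €75
  Nampa→S3: 95 × €2 = €190
  Vail→S3: 45 × €2 = €90
  Quincy→S1: 25 × €15 = €375
  Quincy→S2: 45 × €12 = €540
Total = 60 + 75 + 190 + 90 + 375 + 540 = €1330.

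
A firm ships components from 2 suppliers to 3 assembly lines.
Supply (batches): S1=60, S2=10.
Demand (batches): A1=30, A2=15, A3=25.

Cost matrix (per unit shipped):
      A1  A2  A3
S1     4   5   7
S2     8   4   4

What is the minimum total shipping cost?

One minimum-cost allocation:
  S1->A1: 30 × 4 = 120
  S1->A2: 15 × 5 = 75
  S1->A3: 15 × 7 = 105
  S2->A3: 10 × 4 = 40
Total = 120 + 75 + 105 + 40 = 340.

340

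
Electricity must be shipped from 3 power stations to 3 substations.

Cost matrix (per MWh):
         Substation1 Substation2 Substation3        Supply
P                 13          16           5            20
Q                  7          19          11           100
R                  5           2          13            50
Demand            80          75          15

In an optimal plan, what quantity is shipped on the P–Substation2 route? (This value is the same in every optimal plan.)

5

The minimum-cost plan:
  P→Substation2: 5 × 16 = 80
  P→Substation3: 15 × 5 = 75
  Q→Substation1: 80 × 7 = 560
  Q→Substation2: 20 × 19 = 380
  R→Substation2: 50 × 2 = 100
Total cost = 1195.
So P→Substation2 carries 5 MWh.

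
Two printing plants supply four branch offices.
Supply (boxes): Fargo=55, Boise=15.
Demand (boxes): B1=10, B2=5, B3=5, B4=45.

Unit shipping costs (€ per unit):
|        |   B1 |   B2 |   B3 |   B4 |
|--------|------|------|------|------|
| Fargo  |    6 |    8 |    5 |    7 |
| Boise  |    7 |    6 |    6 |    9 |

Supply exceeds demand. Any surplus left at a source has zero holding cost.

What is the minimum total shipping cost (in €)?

One minimum-cost allocation:
  Fargo–B1: 10 × €6 = €60
  Fargo–B4: 45 × €7 = €315
  Boise–B2: 5 × €6 = €30
  Boise–B3: 5 × €6 = €30
Total = 60 + 315 + 30 + 30 = €435.

435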